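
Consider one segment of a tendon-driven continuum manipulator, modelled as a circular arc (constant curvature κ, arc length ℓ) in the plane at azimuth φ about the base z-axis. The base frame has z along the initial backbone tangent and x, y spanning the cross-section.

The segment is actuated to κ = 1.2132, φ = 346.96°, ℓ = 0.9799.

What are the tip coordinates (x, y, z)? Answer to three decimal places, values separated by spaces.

0.504 -0.117 0.765

θ = κ·ℓ = 1.2132 × 0.9799 = 1.18881 rad
ρ = (1 − cos θ)/κ = (1 − 0.37276)/1.2132 = 0.51701
z = sin θ / κ = 0.92793/1.2132 = 0.76486
x = ρ cos φ = 0.51701 × cos(346.96°) = 0.50368
y = ρ sin φ = 0.51701 × sin(346.96°) = -0.11665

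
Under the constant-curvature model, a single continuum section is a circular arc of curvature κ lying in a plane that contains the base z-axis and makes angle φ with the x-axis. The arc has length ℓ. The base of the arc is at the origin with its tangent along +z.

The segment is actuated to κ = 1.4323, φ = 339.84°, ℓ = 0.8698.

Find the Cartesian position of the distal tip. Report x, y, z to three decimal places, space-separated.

θ = κ·ℓ = 1.4323 × 0.8698 = 1.24581 rad
ρ = (1 − cos θ)/κ = (1 − 0.31929)/1.4323 = 0.47526
z = sin θ / κ = 0.94766/1.4323 = 0.66163
x = ρ cos φ = 0.47526 × cos(339.84°) = 0.44614
y = ρ sin φ = 0.47526 × sin(339.84°) = -0.16379

0.446 -0.164 0.662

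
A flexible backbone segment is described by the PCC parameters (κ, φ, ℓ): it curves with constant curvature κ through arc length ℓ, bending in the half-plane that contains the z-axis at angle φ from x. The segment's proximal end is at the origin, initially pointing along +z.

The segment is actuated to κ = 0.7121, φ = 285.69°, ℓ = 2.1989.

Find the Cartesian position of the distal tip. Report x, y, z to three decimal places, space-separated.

θ = κ·ℓ = 0.7121 × 2.1989 = 1.56584 rad
ρ = (1 − cos θ)/κ = (1 − 0.00496)/0.7121 = 1.39733
z = sin θ / κ = 0.99999/0.7121 = 1.40428
x = ρ cos φ = 1.39733 × cos(285.69°) = 0.37788
y = ρ sin φ = 1.39733 × sin(285.69°) = -1.34527

0.378 -1.345 1.404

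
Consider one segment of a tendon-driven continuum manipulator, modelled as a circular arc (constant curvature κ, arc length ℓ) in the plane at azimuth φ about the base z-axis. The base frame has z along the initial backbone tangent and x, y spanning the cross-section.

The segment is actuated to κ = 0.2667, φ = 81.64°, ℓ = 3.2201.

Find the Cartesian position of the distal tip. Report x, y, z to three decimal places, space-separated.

θ = κ·ℓ = 0.2667 × 3.2201 = 0.85880 rad
ρ = (1 − cos θ)/κ = (1 − 0.65335)/0.2667 = 1.29979
z = sin θ / κ = 0.75706/0.2667 = 2.83862
x = ρ cos φ = 1.29979 × cos(81.64°) = 0.18898
y = ρ sin φ = 1.29979 × sin(81.64°) = 1.28598

0.189 1.286 2.839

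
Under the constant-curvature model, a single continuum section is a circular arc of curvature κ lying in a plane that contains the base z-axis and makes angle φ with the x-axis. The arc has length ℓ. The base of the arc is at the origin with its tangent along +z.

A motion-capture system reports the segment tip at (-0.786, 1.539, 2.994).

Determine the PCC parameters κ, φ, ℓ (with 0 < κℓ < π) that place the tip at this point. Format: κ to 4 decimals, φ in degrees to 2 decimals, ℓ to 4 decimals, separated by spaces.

ρ = √(x²+y²) = √(-0.786² + 1.539²) = 1.72810
φ = atan2(y, x) mod 360° = atan2(1.539, -0.786) = 117.0544°
|p|² = ρ² + z² = 1.72810² + 2.994² = 11.95035
κ = 2ρ / |p|² = 2×1.72810 / 11.95035 = 0.28921
θ = 2·atan2(ρ, z) = 2·atan2(1.72810, 2.994) = 1.04695 rad
ℓ = θ/κ = 1.04695/0.28921 = 3.62001

0.2892 117.05 3.6200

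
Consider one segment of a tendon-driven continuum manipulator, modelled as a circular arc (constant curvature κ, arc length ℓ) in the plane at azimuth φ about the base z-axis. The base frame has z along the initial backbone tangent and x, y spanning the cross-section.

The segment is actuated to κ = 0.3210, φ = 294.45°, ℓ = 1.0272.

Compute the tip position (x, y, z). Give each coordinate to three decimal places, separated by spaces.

θ = κ·ℓ = 0.3210 × 1.0272 = 0.32973 rad
ρ = (1 − cos θ)/κ = (1 − 0.94613)/0.3210 = 0.16782
z = sin θ / κ = 0.32379/0.3210 = 1.00869
x = ρ cos φ = 0.16782 × cos(294.45°) = 0.06946
y = ρ sin φ = 0.16782 × sin(294.45°) = -0.15277

0.069 -0.153 1.009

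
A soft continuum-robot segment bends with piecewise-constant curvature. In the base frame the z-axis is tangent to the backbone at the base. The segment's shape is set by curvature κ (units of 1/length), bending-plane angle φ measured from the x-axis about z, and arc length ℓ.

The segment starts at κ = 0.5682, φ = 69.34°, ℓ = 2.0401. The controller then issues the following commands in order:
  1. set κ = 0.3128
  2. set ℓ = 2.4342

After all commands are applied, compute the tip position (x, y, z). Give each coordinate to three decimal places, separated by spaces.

initial: κ=0.5682, φ=69.34°, ℓ=2.0401
cmd 1: set κ=0.3128 → (κ,φ,ℓ)=(0.3128,69.34°,2.0401) → tip=(0.2220,0.5887,1.9044)
cmd 2: set ℓ=2.4342 → (κ,φ,ℓ)=(0.3128,69.34°,2.4342) → tip=(0.3115,0.8260,2.2057)

0.311 0.826 2.206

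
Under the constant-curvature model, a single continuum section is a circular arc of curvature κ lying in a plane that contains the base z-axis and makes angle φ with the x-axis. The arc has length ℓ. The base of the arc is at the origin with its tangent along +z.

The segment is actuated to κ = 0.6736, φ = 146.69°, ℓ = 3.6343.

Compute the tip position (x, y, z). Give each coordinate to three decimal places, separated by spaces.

θ = κ·ℓ = 0.6736 × 3.6343 = 2.44806 rad
ρ = (1 − cos θ)/κ = (1 − -0.76900)/0.6736 = 2.62618
z = sin θ / κ = 0.63925/0.6736 = 0.94901
x = ρ cos φ = 2.62618 × cos(146.69°) = -2.19473
y = ρ sin φ = 2.62618 × sin(146.69°) = 1.44222

-2.195 1.442 0.949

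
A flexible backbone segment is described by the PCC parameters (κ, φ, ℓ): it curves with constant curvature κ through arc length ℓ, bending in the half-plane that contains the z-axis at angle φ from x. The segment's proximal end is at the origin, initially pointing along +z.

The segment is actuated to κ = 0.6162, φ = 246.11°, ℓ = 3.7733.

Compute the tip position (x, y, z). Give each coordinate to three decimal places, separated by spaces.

-1.107 -2.500 1.183

θ = κ·ℓ = 0.6162 × 3.7733 = 2.32511 rad
ρ = (1 − cos θ)/κ = (1 − -0.68479)/0.6162 = 2.73416
z = sin θ / κ = 0.72874/0.6162 = 1.18264
x = ρ cos φ = 2.73416 × cos(246.11°) = -1.10728
y = ρ sin φ = 2.73416 × sin(246.11°) = -2.49991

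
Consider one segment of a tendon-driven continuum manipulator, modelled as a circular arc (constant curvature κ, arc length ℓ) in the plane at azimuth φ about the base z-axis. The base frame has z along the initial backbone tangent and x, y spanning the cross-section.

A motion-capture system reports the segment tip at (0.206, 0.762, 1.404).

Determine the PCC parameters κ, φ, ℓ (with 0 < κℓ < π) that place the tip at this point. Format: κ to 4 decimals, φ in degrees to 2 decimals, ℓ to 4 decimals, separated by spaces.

0.6085 74.87 1.6833

ρ = √(x²+y²) = √(0.206² + 0.762²) = 0.78935
φ = atan2(y, x) mod 360° = atan2(0.762, 0.206) = 74.8722°
|p|² = ρ² + z² = 0.78935² + 1.404² = 2.59430
κ = 2ρ / |p|² = 2×0.78935 / 2.59430 = 0.60853
θ = 2·atan2(ρ, z) = 2·atan2(0.78935, 1.404) = 1.02435 rad
ℓ = θ/κ = 1.02435/0.60853 = 1.68332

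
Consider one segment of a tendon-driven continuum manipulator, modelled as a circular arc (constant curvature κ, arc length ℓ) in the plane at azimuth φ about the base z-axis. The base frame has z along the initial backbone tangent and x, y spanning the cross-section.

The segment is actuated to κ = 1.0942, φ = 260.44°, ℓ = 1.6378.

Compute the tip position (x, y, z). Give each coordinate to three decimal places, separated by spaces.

θ = κ·ℓ = 1.0942 × 1.6378 = 1.79208 rad
ρ = (1 − cos θ)/κ = (1 − -0.21948)/1.0942 = 1.11450
z = sin θ / κ = 0.97562/1.0942 = 0.89163
x = ρ cos φ = 1.11450 × cos(260.44°) = -0.18510
y = ρ sin φ = 1.11450 × sin(260.44°) = -1.09902

-0.185 -1.099 0.892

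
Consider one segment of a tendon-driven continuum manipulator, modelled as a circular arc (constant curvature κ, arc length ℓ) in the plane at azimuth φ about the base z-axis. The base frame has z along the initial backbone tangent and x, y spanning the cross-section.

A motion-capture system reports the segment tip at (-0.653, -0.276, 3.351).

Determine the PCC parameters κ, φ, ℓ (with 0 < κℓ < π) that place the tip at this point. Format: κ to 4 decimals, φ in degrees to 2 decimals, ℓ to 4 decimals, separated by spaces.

0.1209 202.91 3.4501

ρ = √(x²+y²) = √(-0.653² + -0.276²) = 0.70893
φ = atan2(y, x) mod 360° = atan2(-0.276, -0.653) = 202.9121°
|p|² = ρ² + z² = 0.70893² + 3.351² = 11.73179
κ = 2ρ / |p|² = 2×0.70893 / 11.73179 = 0.12086
θ = 2·atan2(ρ, z) = 2·atan2(0.70893, 3.351) = 0.41697 rad
ℓ = θ/κ = 0.41697/0.12086 = 3.45011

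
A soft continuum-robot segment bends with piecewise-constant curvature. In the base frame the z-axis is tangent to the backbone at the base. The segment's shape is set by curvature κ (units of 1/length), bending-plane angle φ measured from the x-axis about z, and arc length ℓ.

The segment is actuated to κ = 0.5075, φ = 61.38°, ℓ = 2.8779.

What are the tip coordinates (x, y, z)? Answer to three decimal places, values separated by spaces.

θ = κ·ℓ = 0.5075 × 2.8779 = 1.46053 rad
ρ = (1 − cos θ)/κ = (1 − 0.11004)/0.5075 = 1.75362
z = sin θ / κ = 0.99393/0.5075 = 1.95848
x = ρ cos φ = 1.75362 × cos(61.38°) = 0.83998
y = ρ sin φ = 1.75362 × sin(61.38°) = 1.53935

0.840 1.539 1.958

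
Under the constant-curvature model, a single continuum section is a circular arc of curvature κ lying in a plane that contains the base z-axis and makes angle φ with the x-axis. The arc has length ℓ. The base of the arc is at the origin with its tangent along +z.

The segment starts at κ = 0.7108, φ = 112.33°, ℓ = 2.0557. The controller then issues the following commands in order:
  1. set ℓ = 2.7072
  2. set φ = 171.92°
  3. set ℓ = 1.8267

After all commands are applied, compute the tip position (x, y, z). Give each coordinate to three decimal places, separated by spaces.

-1.018 0.145 1.355

initial: κ=0.7108, φ=112.33°, ℓ=2.0557
cmd 1: set ℓ=2.7072 → (κ,φ,ℓ)=(0.7108,112.33°,2.7072) → tip=(-0.7196,1.7519,1.3199)
cmd 2: set φ=171.92° → (κ,φ,ℓ)=(0.7108,171.92°,2.7072) → tip=(-1.8751,0.2662,1.3199)
cmd 3: set ℓ=1.8267 → (κ,φ,ℓ)=(0.7108,171.92°,1.8267) → tip=(-1.0182,0.1445,1.3550)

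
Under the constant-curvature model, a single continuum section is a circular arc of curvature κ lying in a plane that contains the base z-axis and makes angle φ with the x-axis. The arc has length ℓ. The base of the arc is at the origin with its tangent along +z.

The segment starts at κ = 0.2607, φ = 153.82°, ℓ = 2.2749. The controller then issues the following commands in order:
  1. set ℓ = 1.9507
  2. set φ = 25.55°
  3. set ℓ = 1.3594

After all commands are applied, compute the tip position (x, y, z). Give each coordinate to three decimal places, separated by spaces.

0.215 0.103 1.331

initial: κ=0.2607, φ=153.82°, ℓ=2.2749
cmd 1: set ℓ=1.9507 → (κ,φ,ℓ)=(0.2607,153.82°,1.9507) → tip=(-0.4356,0.2142,1.8677)
cmd 2: set φ=25.55° → (κ,φ,ℓ)=(0.2607,25.55°,1.9507) → tip=(0.4379,0.2094,1.8677)
cmd 3: set ℓ=1.3594 → (κ,φ,ℓ)=(0.2607,25.55°,1.3594) → tip=(0.2151,0.1028,1.3311)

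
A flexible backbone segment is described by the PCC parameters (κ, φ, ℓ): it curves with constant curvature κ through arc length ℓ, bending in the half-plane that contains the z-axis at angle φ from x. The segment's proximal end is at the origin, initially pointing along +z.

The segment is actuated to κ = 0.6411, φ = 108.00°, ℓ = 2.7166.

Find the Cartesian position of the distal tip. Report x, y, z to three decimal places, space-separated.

-0.564 1.736 1.537

θ = κ·ℓ = 0.6411 × 2.7166 = 1.74161 rad
ρ = (1 − cos θ)/κ = (1 − -0.16999)/0.6411 = 1.82497
z = sin θ / κ = 0.98545/0.6411 = 1.53712
x = ρ cos φ = 1.82497 × cos(108.00°) = -0.56395
y = ρ sin φ = 1.82497 × sin(108.00°) = 1.73565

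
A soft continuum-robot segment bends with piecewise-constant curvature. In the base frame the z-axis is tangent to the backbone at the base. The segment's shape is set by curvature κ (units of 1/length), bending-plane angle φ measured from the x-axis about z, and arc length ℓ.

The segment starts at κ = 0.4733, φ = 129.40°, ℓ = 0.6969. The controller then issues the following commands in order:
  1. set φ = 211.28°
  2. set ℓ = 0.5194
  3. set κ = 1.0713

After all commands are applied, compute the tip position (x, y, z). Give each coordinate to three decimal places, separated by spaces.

initial: κ=0.4733, φ=129.40°, ℓ=0.6969
cmd 1: set φ=211.28° → (κ,φ,ℓ)=(0.4733,211.28°,0.6969) → tip=(-0.0973,-0.0591,0.6843)
cmd 2: set ℓ=0.5194 → (κ,φ,ℓ)=(0.4733,211.28°,0.5194) → tip=(-0.0543,-0.0330,0.5142)
cmd 3: set κ=1.0713 → (κ,φ,ℓ)=(1.0713,211.28°,0.5194) → tip=(-0.1203,-0.0731,0.4930)

-0.120 -0.073 0.493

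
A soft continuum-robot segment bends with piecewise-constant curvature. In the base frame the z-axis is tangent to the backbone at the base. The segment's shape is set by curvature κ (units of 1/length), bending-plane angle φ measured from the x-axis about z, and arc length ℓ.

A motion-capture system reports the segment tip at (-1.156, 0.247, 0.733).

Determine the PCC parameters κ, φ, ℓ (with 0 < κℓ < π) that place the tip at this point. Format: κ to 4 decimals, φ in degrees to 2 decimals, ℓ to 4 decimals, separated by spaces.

1.2220 167.94 1.6624

ρ = √(x²+y²) = √(-1.156² + 0.247²) = 1.18209
φ = atan2(y, x) mod 360° = atan2(0.247, -1.156) = 167.9391°
|p|² = ρ² + z² = 1.18209² + 0.733² = 1.93463
κ = 2ρ / |p|² = 2×1.18209 / 1.93463 = 1.22203
θ = 2·atan2(ρ, z) = 2·atan2(1.18209, 0.733) = 2.03148 rad
ℓ = θ/κ = 2.03148/1.22203 = 1.66237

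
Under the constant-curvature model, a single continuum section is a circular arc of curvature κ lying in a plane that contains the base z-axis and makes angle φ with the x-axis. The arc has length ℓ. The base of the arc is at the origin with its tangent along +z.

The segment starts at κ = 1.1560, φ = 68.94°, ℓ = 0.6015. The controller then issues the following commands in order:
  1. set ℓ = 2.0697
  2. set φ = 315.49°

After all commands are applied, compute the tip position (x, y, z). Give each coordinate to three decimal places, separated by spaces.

initial: κ=1.1560, φ=68.94°, ℓ=0.6015
cmd 1: set ℓ=2.0697 → (κ,φ,ℓ)=(1.1560,68.94°,2.0697) → tip=(0.5385,1.3985,0.5890)
cmd 2: set φ=315.49° → (κ,φ,ℓ)=(1.1560,315.49°,2.0697) → tip=(1.0687,-1.0506,0.5890)

1.069 -1.051 0.589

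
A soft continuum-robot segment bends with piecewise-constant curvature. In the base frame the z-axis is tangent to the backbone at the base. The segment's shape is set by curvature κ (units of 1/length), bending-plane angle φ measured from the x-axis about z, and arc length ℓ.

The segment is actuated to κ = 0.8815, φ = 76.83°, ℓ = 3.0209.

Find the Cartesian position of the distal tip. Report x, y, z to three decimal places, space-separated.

0.488 2.085 0.523

θ = κ·ℓ = 0.8815 × 3.0209 = 2.66292 rad
ρ = (1 − cos θ)/κ = (1 − -0.88761)/0.8815 = 2.14136
z = sin θ / κ = 0.46060/0.8815 = 0.52252
x = ρ cos φ = 2.14136 × cos(76.83°) = 0.48789
y = ρ sin φ = 2.14136 × sin(76.83°) = 2.08504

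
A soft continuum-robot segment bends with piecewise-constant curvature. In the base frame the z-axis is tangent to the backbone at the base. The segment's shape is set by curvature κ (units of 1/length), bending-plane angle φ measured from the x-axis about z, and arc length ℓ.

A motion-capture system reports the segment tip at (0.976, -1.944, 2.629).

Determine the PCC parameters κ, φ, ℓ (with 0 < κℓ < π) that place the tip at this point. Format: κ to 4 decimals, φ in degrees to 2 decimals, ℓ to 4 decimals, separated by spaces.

0.3736 296.66 3.6999

ρ = √(x²+y²) = √(0.976² + -1.944²) = 2.17525
φ = atan2(y, x) mod 360° = atan2(-1.944, 0.976) = 296.6593°
|p|² = ρ² + z² = 2.17525² + 2.629² = 11.64335
κ = 2ρ / |p|² = 2×2.17525 / 11.64335 = 0.37365
θ = 2·atan2(ρ, z) = 2·atan2(2.17525, 2.629) = 1.38246 rad
ℓ = θ/κ = 1.38246/0.37365 = 3.69991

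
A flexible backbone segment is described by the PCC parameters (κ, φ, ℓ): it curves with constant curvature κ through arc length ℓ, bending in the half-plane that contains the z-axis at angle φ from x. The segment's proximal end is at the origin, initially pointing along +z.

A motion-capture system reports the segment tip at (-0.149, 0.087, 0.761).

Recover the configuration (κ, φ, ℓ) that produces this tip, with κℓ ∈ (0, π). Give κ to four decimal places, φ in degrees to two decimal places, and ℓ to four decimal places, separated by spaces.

ρ = √(x²+y²) = √(-0.149² + 0.087²) = 0.17254
φ = atan2(y, x) mod 360° = atan2(0.087, -0.149) = 149.7197°
|p|² = ρ² + z² = 0.17254² + 0.761² = 0.60889
κ = 2ρ / |p|² = 2×0.17254 / 0.60889 = 0.56673
θ = 2·atan2(ρ, z) = 2·atan2(0.17254, 0.761) = 0.44592 rad
ℓ = θ/κ = 0.44592/0.56673 = 0.78682

0.5667 149.72 0.7868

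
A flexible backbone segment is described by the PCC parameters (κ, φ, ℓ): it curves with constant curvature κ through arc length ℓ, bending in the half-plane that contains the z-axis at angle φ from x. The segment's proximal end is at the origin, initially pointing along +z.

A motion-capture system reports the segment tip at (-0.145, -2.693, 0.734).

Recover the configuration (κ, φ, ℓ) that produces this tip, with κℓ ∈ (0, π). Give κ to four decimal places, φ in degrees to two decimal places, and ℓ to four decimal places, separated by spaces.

ρ = √(x²+y²) = √(-0.145² + -2.693²) = 2.69690
φ = atan2(y, x) mod 360° = atan2(-2.693, -0.145) = 266.9180°
|p|² = ρ² + z² = 2.69690² + 0.734² = 7.81203
κ = 2ρ / |p|² = 2×2.69690 / 7.81203 = 0.69045
θ = 2·atan2(ρ, z) = 2·atan2(2.69690, 0.734) = 2.61014 rad
ℓ = θ/κ = 2.61014/0.69045 = 3.78035

0.6904 266.92 3.7804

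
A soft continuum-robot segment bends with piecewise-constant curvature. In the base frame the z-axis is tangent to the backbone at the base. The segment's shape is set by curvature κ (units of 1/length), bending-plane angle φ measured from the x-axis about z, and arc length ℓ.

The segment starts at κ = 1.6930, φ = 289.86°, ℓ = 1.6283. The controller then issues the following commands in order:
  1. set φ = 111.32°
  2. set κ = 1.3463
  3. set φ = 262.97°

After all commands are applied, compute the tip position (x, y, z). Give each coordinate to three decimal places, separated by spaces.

initial: κ=1.6930, φ=289.86°, ℓ=1.6283
cmd 1: set φ=111.32° → (κ,φ,ℓ)=(1.6930,111.32°,1.6283) → tip=(-0.4138,1.0602,0.2218)
cmd 2: set κ=1.3463 → (κ,φ,ℓ)=(1.3463,111.32°,1.6283) → tip=(-0.4273,1.0948,0.6039)
cmd 3: set φ=262.97° → (κ,φ,ℓ)=(1.3463,262.97°,1.6283) → tip=(-0.1438,-1.1664,0.6039)

-0.144 -1.166 0.604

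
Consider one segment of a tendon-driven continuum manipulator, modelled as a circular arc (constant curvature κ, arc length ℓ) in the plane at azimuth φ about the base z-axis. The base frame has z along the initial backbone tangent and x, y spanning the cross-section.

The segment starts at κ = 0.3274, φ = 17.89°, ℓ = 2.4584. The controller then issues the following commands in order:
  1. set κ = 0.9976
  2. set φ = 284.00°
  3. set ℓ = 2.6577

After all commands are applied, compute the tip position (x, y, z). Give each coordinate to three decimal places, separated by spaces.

0.456 -1.831 0.472

initial: κ=0.3274, φ=17.89°, ℓ=2.4584
cmd 1: set κ=0.9976 → (κ,φ,ℓ)=(0.9976,17.89°,2.4584) → tip=(1.6902,0.5456,0.6374)
cmd 2: set φ=284.00° → (κ,φ,ℓ)=(0.9976,284.00°,2.4584) → tip=(0.4297,-1.7233,0.6374)
cmd 3: set ℓ=2.6577 → (κ,φ,ℓ)=(0.9976,284.00°,2.6577) → tip=(0.4564,-1.8307,0.4720)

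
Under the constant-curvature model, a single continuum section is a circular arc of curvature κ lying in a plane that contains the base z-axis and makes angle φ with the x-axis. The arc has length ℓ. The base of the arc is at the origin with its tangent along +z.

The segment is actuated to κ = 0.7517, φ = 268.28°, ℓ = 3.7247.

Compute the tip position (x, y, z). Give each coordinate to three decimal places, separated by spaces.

θ = κ·ℓ = 0.7517 × 3.7247 = 2.79986 rad
ρ = (1 − cos θ)/κ = (1 − -0.94217)/0.7517 = 2.58371
z = sin θ / κ = 0.33512/0.7517 = 0.44582
x = ρ cos φ = 2.58371 × cos(268.28°) = -0.07755
y = ρ sin φ = 2.58371 × sin(268.28°) = -2.58255

-0.078 -2.583 0.446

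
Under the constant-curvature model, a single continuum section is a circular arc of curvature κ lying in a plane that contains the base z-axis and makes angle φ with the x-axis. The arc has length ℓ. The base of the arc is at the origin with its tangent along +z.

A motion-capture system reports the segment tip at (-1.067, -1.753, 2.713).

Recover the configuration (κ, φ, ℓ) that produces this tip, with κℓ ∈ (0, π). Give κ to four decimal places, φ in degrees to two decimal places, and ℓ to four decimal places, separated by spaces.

0.3547 238.67 3.6517

ρ = √(x²+y²) = √(-1.067² + -1.753²) = 2.05219
φ = atan2(y, x) mod 360° = atan2(-1.753, -1.067) = 238.6723°
|p|² = ρ² + z² = 2.05219² + 2.713² = 11.57187
κ = 2ρ / |p|² = 2×2.05219 / 11.57187 = 0.35469
θ = 2·atan2(ρ, z) = 2·atan2(2.05219, 2.713) = 1.29521 rad
ℓ = θ/κ = 1.29521/0.35469 = 3.65169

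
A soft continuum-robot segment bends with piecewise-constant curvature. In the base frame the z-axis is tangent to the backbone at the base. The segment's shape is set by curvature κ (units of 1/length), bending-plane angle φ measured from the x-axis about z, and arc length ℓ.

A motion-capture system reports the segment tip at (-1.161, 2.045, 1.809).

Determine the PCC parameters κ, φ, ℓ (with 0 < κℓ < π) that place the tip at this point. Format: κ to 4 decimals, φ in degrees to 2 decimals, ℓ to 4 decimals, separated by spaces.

ρ = √(x²+y²) = √(-1.161² + 2.045²) = 2.35158
φ = atan2(y, x) mod 360° = atan2(2.045, -1.161) = 119.5847°
|p|² = ρ² + z² = 2.35158² + 1.809² = 8.80243
κ = 2ρ / |p|² = 2×2.35158 / 8.80243 = 0.53430
θ = 2·atan2(ρ, z) = 2·atan2(2.35158, 1.809) = 1.83015 rad
ℓ = θ/κ = 1.83015/0.53430 = 3.42531

0.5343 119.58 3.4253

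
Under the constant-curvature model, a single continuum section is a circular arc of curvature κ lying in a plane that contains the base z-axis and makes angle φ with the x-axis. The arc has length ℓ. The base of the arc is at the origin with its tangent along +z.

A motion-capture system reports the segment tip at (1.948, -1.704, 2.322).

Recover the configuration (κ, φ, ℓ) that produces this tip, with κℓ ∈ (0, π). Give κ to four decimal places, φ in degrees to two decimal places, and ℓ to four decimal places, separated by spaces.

0.4281 318.82 3.9218

ρ = √(x²+y²) = √(1.948² + -1.704²) = 2.58811
φ = atan2(y, x) mod 360° = atan2(-1.704, 1.948) = 318.8224°
|p|² = ρ² + z² = 2.58811² + 2.322² = 12.09000
κ = 2ρ / |p|² = 2×2.58811 / 12.09000 = 0.42814
θ = 2·atan2(ρ, z) = 2·atan2(2.58811, 2.322) = 1.67908 rad
ℓ = θ/κ = 1.67908/0.42814 = 3.92180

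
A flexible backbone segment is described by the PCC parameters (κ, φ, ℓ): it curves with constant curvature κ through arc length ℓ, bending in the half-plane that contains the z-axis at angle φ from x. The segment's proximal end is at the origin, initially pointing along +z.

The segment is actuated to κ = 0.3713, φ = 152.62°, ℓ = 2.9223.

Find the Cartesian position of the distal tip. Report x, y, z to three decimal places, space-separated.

-1.275 0.660 2.382

θ = κ·ℓ = 0.3713 × 2.9223 = 1.08505 rad
ρ = (1 − cos θ)/κ = (1 − 0.46687)/0.3713 = 1.43585
z = sin θ / κ = 0.88433/0.3713 = 2.38170
x = ρ cos φ = 1.43585 × cos(152.62°) = -1.27500
y = ρ sin φ = 1.43585 × sin(152.62°) = 0.66033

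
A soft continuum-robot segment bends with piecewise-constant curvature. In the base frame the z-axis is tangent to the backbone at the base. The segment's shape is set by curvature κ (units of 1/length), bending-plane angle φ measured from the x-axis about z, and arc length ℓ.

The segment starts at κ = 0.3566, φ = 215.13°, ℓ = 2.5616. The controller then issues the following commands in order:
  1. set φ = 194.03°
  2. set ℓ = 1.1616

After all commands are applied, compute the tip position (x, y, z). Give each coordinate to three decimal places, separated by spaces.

initial: κ=0.3566, φ=215.13°, ℓ=2.5616
cmd 1: set φ=194.03° → (κ,φ,ℓ)=(0.3566,194.03°,2.5616) → tip=(-1.0583,-0.2645,2.2199)
cmd 2: set ℓ=1.1616 → (κ,φ,ℓ)=(0.3566,194.03°,1.1616) → tip=(-0.2301,-0.0575,1.1287)

-0.230 -0.057 1.129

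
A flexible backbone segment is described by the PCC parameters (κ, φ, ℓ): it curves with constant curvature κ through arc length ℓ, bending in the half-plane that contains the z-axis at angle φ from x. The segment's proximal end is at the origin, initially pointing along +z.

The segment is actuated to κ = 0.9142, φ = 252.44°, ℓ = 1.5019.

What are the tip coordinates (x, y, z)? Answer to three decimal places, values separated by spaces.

-0.265 -0.838 1.073

θ = κ·ℓ = 0.9142 × 1.5019 = 1.37304 rad
ρ = (1 − cos θ)/κ = (1 − 0.19647)/0.9142 = 0.87894
z = sin θ / κ = 0.98051/0.9142 = 1.07253
x = ρ cos φ = 0.87894 × cos(252.44°) = -0.26518
y = ρ sin φ = 0.87894 × sin(252.44°) = -0.83798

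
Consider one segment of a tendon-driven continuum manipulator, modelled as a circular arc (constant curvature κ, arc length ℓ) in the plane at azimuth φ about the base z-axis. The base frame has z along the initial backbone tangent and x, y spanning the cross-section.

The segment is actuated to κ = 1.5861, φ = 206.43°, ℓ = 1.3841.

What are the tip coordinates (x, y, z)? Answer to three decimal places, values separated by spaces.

-0.895 -0.445 0.511

θ = κ·ℓ = 1.5861 × 1.3841 = 2.19532 rad
ρ = (1 − cos θ)/κ = (1 − -0.58471)/1.5861 = 0.99912
z = sin θ / κ = 0.81124/1.5861 = 0.51147
x = ρ cos φ = 0.99912 × cos(206.43°) = -0.89470
y = ρ sin φ = 0.99912 × sin(206.43°) = -0.44471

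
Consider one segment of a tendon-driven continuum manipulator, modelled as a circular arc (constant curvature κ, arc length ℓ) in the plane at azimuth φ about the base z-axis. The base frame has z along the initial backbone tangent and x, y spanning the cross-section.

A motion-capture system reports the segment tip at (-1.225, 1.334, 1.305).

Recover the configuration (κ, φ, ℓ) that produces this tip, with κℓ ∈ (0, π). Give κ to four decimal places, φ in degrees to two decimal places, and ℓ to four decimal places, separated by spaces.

ρ = √(x²+y²) = √(-1.225² + 1.334²) = 1.81113
φ = atan2(y, x) mod 360° = atan2(1.334, -1.225) = 132.5610°
|p|² = ρ² + z² = 1.81113² + 1.305² = 4.98321
κ = 2ρ / |p|² = 2×1.81113 / 4.98321 = 0.72689
θ = 2·atan2(ρ, z) = 2·atan2(1.81113, 1.305) = 1.89283 rad
ℓ = θ/κ = 1.89283/0.72689 = 2.60400

0.7269 132.56 2.6040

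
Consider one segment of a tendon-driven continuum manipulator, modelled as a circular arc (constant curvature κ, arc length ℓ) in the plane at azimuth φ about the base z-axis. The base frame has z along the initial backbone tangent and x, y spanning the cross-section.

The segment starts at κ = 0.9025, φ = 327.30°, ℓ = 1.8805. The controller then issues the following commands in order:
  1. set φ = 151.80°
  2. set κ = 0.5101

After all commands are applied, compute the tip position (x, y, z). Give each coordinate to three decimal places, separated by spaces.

initial: κ=0.9025, φ=327.30°, ℓ=1.8805
cmd 1: set φ=151.80° → (κ,φ,ℓ)=(0.9025,151.80°,1.8805) → tip=(-1.0996,0.5896,1.0992)
cmd 2: set κ=0.5101 → (κ,φ,ℓ)=(0.5101,151.80°,1.8805) → tip=(-0.7358,0.3945,1.6051)

-0.736 0.395 1.605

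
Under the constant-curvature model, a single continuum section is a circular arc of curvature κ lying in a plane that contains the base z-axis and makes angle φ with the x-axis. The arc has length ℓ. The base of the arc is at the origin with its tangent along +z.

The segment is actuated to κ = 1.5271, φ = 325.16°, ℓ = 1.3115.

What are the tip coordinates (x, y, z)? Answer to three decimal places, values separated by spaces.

0.762 -0.531 0.595

θ = κ·ℓ = 1.5271 × 1.3115 = 2.00279 rad
ρ = (1 − cos θ)/κ = (1 − -0.41868)/1.5271 = 0.92901
z = sin θ / κ = 0.90813/1.5271 = 0.59468
x = ρ cos φ = 0.92901 × cos(325.16°) = 0.76248
y = ρ sin φ = 0.92901 × sin(325.16°) = -0.53073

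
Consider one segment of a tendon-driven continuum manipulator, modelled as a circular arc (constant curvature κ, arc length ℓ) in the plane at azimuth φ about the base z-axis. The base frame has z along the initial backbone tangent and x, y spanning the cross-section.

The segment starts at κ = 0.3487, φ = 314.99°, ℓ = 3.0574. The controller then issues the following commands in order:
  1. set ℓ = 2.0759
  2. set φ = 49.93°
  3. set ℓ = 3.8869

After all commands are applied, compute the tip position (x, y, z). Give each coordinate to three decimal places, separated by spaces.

initial: κ=0.3487, φ=314.99°, ℓ=3.0574
cmd 1: set ℓ=2.0759 → (κ,φ,ℓ)=(0.3487,314.99°,2.0759) → tip=(0.5084,-0.5086,1.8993)
cmd 2: set φ=49.93° → (κ,φ,ℓ)=(0.3487,49.93°,2.0759) → tip=(0.4629,0.5503,1.8993)
cmd 3: set ℓ=3.8869 → (κ,φ,ℓ)=(0.3487,49.93°,3.8869) → tip=(1.4514,1.7255,2.8015)

1.451 1.725 2.802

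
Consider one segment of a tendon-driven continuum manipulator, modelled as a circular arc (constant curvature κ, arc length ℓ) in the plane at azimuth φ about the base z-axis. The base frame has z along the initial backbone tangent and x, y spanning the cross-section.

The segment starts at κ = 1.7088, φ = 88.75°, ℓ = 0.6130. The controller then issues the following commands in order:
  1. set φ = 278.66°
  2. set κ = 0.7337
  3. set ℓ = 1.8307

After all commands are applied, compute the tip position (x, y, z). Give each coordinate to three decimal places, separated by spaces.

0.159 -1.043 1.328

initial: κ=1.7088, φ=88.75°, ℓ=0.6130
cmd 1: set φ=278.66° → (κ,φ,ℓ)=(1.7088,278.66°,0.6130) → tip=(0.0441,-0.2894,0.5069)
cmd 2: set κ=0.7337 → (κ,φ,ℓ)=(0.7337,278.66°,0.6130) → tip=(0.0204,-0.1340,0.5925)
cmd 3: set ℓ=1.8307 → (κ,φ,ℓ)=(0.7337,278.66°,1.8307) → tip=(0.1589,-1.0434,1.3278)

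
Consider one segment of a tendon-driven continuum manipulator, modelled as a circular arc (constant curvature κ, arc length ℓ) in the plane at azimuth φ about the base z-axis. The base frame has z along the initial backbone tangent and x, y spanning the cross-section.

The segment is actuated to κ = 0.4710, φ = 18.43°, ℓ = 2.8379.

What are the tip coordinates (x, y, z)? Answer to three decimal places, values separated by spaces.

θ = κ·ℓ = 0.4710 × 2.8379 = 1.33665 rad
ρ = (1 − cos θ)/κ = (1 − 0.23201)/0.4710 = 1.63055
z = sin θ / κ = 0.97271/0.4710 = 2.06521
x = ρ cos φ = 1.63055 × cos(18.43°) = 1.54692
y = ρ sin φ = 1.63055 × sin(18.43°) = 0.51549

1.547 0.515 2.065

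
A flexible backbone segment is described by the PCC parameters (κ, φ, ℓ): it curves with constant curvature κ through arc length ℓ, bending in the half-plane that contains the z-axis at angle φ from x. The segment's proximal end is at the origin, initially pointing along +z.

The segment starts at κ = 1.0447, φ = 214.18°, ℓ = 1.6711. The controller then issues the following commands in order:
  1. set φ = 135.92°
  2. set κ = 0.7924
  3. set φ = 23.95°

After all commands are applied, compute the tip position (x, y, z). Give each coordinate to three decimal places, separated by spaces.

0.872 0.387 1.224

initial: κ=1.0447, φ=214.18°, ℓ=1.6711
cmd 1: set φ=135.92° → (κ,φ,ℓ)=(1.0447,135.92°,1.6711) → tip=(-0.8074,0.7818,0.9426)
cmd 2: set κ=0.7924 → (κ,φ,ℓ)=(0.7924,135.92°,1.6711) → tip=(-0.6853,0.6636,1.2238)
cmd 3: set φ=23.95° → (κ,φ,ℓ)=(0.7924,23.95°,1.6711) → tip=(0.8718,0.3872,1.2238)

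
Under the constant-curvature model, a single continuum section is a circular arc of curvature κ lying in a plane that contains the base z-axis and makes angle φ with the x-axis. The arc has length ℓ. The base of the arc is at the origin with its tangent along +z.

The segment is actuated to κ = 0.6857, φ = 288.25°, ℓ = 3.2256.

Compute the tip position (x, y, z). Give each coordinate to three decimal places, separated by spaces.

θ = κ·ℓ = 0.6857 × 3.2256 = 2.21179 rad
ρ = (1 − cos θ)/κ = (1 − -0.59800)/0.6857 = 2.33046
z = sin θ / κ = 0.80150/0.6857 = 1.16888
x = ρ cos φ = 2.33046 × cos(288.25°) = 0.72982
y = ρ sin φ = 2.33046 × sin(288.25°) = -2.21323

0.730 -2.213 1.169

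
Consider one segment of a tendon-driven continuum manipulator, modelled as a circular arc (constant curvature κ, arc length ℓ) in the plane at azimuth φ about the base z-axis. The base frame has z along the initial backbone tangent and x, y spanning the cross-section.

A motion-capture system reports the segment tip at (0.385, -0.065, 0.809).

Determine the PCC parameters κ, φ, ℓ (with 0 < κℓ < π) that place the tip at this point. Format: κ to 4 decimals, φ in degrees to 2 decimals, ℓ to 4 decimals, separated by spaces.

ρ = √(x²+y²) = √(0.385² + -0.065²) = 0.39045
φ = atan2(y, x) mod 360° = atan2(-0.065, 0.385) = 350.4171°
|p|² = ρ² + z² = 0.39045² + 0.809² = 0.80693
κ = 2ρ / |p|² = 2×0.39045 / 0.80693 = 0.96774
θ = 2·atan2(ρ, z) = 2·atan2(0.39045, 0.809) = 0.89931 rad
ℓ = θ/κ = 0.89931/0.96774 = 0.92929

0.9677 350.42 0.9293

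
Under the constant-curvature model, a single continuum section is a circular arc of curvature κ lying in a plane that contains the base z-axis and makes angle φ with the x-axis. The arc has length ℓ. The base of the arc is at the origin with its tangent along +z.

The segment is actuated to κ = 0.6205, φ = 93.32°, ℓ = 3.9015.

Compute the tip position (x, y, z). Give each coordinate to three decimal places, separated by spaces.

θ = κ·ℓ = 0.6205 × 3.9015 = 2.42088 rad
ρ = (1 − cos θ)/κ = (1 − -0.75134)/0.6205 = 2.82246
z = sin θ / κ = 0.65992/0.6205 = 1.06353
x = ρ cos φ = 2.82246 × cos(93.32°) = -0.16346
y = ρ sin φ = 2.82246 × sin(93.32°) = 2.81772

-0.163 2.818 1.064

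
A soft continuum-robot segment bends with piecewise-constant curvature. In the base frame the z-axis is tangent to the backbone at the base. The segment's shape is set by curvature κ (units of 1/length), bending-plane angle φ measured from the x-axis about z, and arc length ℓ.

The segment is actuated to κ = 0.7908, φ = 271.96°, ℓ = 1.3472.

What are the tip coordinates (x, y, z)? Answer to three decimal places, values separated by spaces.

θ = κ·ℓ = 0.7908 × 1.3472 = 1.06537 rad
ρ = (1 − cos θ)/κ = (1 − 0.48418)/0.7908 = 0.65227
z = sin θ / κ = 0.87497/0.7908 = 1.10643
x = ρ cos φ = 0.65227 × cos(271.96°) = 0.02231
y = ρ sin φ = 0.65227 × sin(271.96°) = -0.65189

0.022 -0.652 1.106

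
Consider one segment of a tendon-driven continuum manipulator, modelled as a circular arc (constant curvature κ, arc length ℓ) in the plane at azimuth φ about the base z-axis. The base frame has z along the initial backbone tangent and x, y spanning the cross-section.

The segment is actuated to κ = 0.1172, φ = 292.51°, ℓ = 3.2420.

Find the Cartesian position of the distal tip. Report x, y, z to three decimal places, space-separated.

θ = κ·ℓ = 0.1172 × 3.2420 = 0.37996 rad
ρ = (1 − cos θ)/κ = (1 − 0.92868)/0.1172 = 0.60854
z = sin θ / κ = 0.37089/0.1172 = 3.16455
x = ρ cos φ = 0.60854 × cos(292.51°) = 0.23298
y = ρ sin φ = 0.60854 × sin(292.51°) = -0.56218

0.233 -0.562 3.165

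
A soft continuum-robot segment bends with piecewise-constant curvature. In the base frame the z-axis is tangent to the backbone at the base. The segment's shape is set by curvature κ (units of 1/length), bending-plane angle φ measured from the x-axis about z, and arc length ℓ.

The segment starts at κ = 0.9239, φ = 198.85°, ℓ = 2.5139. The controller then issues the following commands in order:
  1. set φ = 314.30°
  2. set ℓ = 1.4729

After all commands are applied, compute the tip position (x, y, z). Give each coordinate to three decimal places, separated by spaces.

0.598 -0.613 1.059

initial: κ=0.9239, φ=198.85°, ℓ=2.5139
cmd 1: set φ=314.30° → (κ,φ,ℓ)=(0.9239,314.30°,2.5139) → tip=(1.2722,-1.3037,0.7906)
cmd 2: set ℓ=1.4729 → (κ,φ,ℓ)=(0.9239,314.30°,1.4729) → tip=(0.5984,-0.6132,1.0586)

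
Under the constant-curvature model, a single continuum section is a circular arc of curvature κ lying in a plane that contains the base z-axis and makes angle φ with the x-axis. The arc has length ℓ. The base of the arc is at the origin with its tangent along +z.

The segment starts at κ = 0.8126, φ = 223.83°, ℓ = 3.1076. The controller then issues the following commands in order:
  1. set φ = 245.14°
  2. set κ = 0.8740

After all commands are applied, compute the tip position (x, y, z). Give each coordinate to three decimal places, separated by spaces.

initial: κ=0.8126, φ=223.83°, ℓ=3.1076
cmd 1: set φ=245.14° → (κ,φ,ℓ)=(0.8126,245.14°,3.1076) → tip=(-0.9395,-2.0277,0.7114)
cmd 2: set κ=0.8740 → (κ,φ,ℓ)=(0.8740,245.14°,3.1076) → tip=(-0.9191,-1.9837,0.4723)

-0.919 -1.984 0.472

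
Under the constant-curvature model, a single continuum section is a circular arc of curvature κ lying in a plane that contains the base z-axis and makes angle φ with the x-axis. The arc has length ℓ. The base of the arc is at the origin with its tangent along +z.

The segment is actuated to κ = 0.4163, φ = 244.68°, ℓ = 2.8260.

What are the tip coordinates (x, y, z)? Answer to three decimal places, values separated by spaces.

-0.633 -1.337 2.218

θ = κ·ℓ = 0.4163 × 2.8260 = 1.17646 rad
ρ = (1 − cos θ)/κ = (1 − 0.38419)/0.4163 = 1.47924
z = sin θ / κ = 0.92325/0.4163 = 2.21776
x = ρ cos φ = 1.47924 × cos(244.68°) = -0.63263
y = ρ sin φ = 1.47924 × sin(244.68°) = -1.33714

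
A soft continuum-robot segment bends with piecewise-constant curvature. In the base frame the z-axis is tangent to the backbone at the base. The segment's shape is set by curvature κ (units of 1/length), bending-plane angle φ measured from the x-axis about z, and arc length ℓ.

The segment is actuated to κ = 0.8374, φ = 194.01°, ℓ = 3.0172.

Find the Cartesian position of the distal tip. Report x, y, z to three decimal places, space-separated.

θ = κ·ℓ = 0.8374 × 3.0172 = 2.52660 rad
ρ = (1 − cos θ)/κ = (1 − -0.81678)/0.8374 = 2.16955
z = sin θ / κ = 0.57695/0.8374 = 0.68898
x = ρ cos φ = 2.16955 × cos(194.01°) = -2.10501
y = ρ sin φ = 2.16955 × sin(194.01°) = -0.52523

-2.105 -0.525 0.689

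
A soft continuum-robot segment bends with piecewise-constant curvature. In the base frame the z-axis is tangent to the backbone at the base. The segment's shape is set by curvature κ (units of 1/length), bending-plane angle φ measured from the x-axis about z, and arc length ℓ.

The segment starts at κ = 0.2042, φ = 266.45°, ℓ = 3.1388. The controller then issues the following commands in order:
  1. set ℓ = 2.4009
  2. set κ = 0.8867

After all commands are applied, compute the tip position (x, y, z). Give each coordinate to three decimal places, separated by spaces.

initial: κ=0.2042, φ=266.45°, ℓ=3.1388
cmd 1: set ℓ=2.4009 → (κ,φ,ℓ)=(0.2042,266.45°,2.4009) → tip=(-0.0357,-0.5757,2.3059)
cmd 2: set κ=0.8867 → (κ,φ,ℓ)=(0.8867,266.45°,2.4009) → tip=(-0.1068,-1.7217,0.9567)

-0.107 -1.722 0.957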